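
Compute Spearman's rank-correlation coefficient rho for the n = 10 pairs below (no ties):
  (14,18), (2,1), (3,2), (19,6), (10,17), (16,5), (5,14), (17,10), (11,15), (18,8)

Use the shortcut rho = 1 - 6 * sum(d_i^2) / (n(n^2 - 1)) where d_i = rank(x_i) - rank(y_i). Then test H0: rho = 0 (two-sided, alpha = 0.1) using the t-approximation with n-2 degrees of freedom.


Step 1: Rank x and y separately (midranks; no ties here).
rank(x): 14->6, 2->1, 3->2, 19->10, 10->4, 16->7, 5->3, 17->8, 11->5, 18->9
rank(y): 18->10, 1->1, 2->2, 6->4, 17->9, 5->3, 14->7, 10->6, 15->8, 8->5
Step 2: d_i = R_x(i) - R_y(i); compute d_i^2.
  (6-10)^2=16, (1-1)^2=0, (2-2)^2=0, (10-4)^2=36, (4-9)^2=25, (7-3)^2=16, (3-7)^2=16, (8-6)^2=4, (5-8)^2=9, (9-5)^2=16
sum(d^2) = 138.
Step 3: rho = 1 - 6*138 / (10*(10^2 - 1)) = 1 - 828/990 = 0.163636.
Step 4: Under H0, t = rho * sqrt((n-2)/(1-rho^2)) = 0.4692 ~ t(8).
Step 5: Two-sided p-value from the t-distribution with 8 df = 0.651477.
Step 6: alpha = 0.1. fail to reject H0.

rho = 0.1636, p = 0.651477, fail to reject H0 at alpha = 0.1.


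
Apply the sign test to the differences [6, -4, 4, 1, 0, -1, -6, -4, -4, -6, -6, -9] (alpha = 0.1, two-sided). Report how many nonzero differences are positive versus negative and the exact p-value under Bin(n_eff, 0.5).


Step 1: Discard zero differences. Original n = 12; n_eff = number of nonzero differences = 11.
Nonzero differences (with sign): +6, -4, +4, +1, -1, -6, -4, -4, -6, -6, -9
Step 2: Count signs: positive = 3, negative = 8.
Step 3: Under H0: P(positive) = 0.5, so the number of positives S ~ Bin(11, 0.5).
Step 4: Two-sided exact p-value = sum of Bin(11,0.5) probabilities at or below the observed probability = 0.226562.
Step 5: alpha = 0.1. fail to reject H0.

n_eff = 11, pos = 3, neg = 8, p = 0.226562, fail to reject H0.


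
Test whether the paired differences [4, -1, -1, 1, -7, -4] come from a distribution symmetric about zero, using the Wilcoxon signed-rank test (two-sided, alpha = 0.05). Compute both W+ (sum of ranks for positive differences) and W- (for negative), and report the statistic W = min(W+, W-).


Step 1: Drop any zero differences (none here) and take |d_i|.
|d| = [4, 1, 1, 1, 7, 4]
Step 2: Midrank |d_i| (ties get averaged ranks).
ranks: |4|->4.5, |1|->2, |1|->2, |1|->2, |7|->6, |4|->4.5
Step 3: Attach original signs; sum ranks with positive sign and with negative sign.
W+ = 4.5 + 2 = 6.5
W- = 2 + 2 + 6 + 4.5 = 14.5
(Check: W+ + W- = 21 should equal n(n+1)/2 = 21.)
Step 4: Test statistic W = min(W+, W-) = 6.5.
Step 5: Ties in |d|, so use the tie-corrected normal approximation.
        E[W] = n(n+1)/4 = 6*7/4 = 10.5.
        Tie groups: |d|=1 (t=3), |d|=4 (t=2); sum(t^3 - t) = 30.
        Var[W] = n(n+1)(2n+1)/24 - sum(t^3-t)/48 = 546/24 - 30/48 = 22.125.
        z = (W - E[W]) / sqrt(Var[W]) = (6.5 - 10.5) / 4.7037 = -0.8504.
        Two-sided p = 2*Phi(z) = 0.395108.
Step 6: alpha = 0.05. fail to reject H0.

W+ = 6.5, W- = 14.5, W = min = 6.5, p = 0.395108, fail to reject H0.


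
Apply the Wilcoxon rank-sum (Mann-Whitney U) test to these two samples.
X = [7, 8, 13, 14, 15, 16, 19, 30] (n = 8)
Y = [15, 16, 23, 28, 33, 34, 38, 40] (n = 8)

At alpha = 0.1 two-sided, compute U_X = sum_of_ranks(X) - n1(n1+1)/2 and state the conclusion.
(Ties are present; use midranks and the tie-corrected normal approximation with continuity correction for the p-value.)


Step 1: Combine and sort all 16 observations; assign midranks.
sorted (value, group): (7,X), (8,X), (13,X), (14,X), (15,X), (15,Y), (16,X), (16,Y), (19,X), (23,Y), (28,Y), (30,X), (33,Y), (34,Y), (38,Y), (40,Y)
ranks: 7->1, 8->2, 13->3, 14->4, 15->5.5, 15->5.5, 16->7.5, 16->7.5, 19->9, 23->10, 28->11, 30->12, 33->13, 34->14, 38->15, 40->16
Step 2: Rank sum for X: R1 = 1 + 2 + 3 + 4 + 5.5 + 7.5 + 9 + 12 = 44.
Step 3: U_X = R1 - n1(n1+1)/2 = 44 - 8*9/2 = 44 - 36 = 8.
       U_Y = n1*n2 - U_X = 64 - 8 = 56.
Step 4: Ties are present, so use the tie-corrected normal approximation (with continuity correction) for the p-value.
Step 5: p-value = 0.013450; compare to alpha = 0.1. reject H0.

U_X = 8, p = 0.013450, reject H0 at alpha = 0.1.


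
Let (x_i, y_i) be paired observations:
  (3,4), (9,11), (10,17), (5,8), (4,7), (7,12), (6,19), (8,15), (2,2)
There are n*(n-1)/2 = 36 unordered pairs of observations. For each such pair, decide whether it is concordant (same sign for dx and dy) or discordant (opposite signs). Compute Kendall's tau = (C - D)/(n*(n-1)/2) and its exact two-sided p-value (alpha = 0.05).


Step 1: Enumerate the 36 unordered pairs (i,j) with i<j and classify each by sign(x_j-x_i) * sign(y_j-y_i).
  (1,2):dx=+6,dy=+7->C; (1,3):dx=+7,dy=+13->C; (1,4):dx=+2,dy=+4->C; (1,5):dx=+1,dy=+3->C
  (1,6):dx=+4,dy=+8->C; (1,7):dx=+3,dy=+15->C; (1,8):dx=+5,dy=+11->C; (1,9):dx=-1,dy=-2->C
  (2,3):dx=+1,dy=+6->C; (2,4):dx=-4,dy=-3->C; (2,5):dx=-5,dy=-4->C; (2,6):dx=-2,dy=+1->D
  (2,7):dx=-3,dy=+8->D; (2,8):dx=-1,dy=+4->D; (2,9):dx=-7,dy=-9->C; (3,4):dx=-5,dy=-9->C
  (3,5):dx=-6,dy=-10->C; (3,6):dx=-3,dy=-5->C; (3,7):dx=-4,dy=+2->D; (3,8):dx=-2,dy=-2->C
  (3,9):dx=-8,dy=-15->C; (4,5):dx=-1,dy=-1->C; (4,6):dx=+2,dy=+4->C; (4,7):dx=+1,dy=+11->C
  (4,8):dx=+3,dy=+7->C; (4,9):dx=-3,dy=-6->C; (5,6):dx=+3,dy=+5->C; (5,7):dx=+2,dy=+12->C
  (5,8):dx=+4,dy=+8->C; (5,9):dx=-2,dy=-5->C; (6,7):dx=-1,dy=+7->D; (6,8):dx=+1,dy=+3->C
  (6,9):dx=-5,dy=-10->C; (7,8):dx=+2,dy=-4->D; (7,9):dx=-4,dy=-17->C; (8,9):dx=-6,dy=-13->C
Step 2: C = 30, D = 6, total pairs = 36.
Step 3: tau = (C - D)/(n(n-1)/2) = (30 - 6)/36 = 0.666667.
Step 4: Exact two-sided p-value (enumerate n! = 362880 permutations of y under H0): p = 0.012665.
Step 5: alpha = 0.05. reject H0.

tau_b = 0.6667 (C=30, D=6), p = 0.012665, reject H0.


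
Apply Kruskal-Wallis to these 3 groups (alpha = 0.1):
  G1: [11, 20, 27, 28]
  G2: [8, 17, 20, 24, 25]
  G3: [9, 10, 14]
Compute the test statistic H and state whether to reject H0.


Step 1: Combine all N = 12 observations and assign midranks.
sorted (value, group, rank): (8,G2,1), (9,G3,2), (10,G3,3), (11,G1,4), (14,G3,5), (17,G2,6), (20,G1,7.5), (20,G2,7.5), (24,G2,9), (25,G2,10), (27,G1,11), (28,G1,12)
Step 2: Sum ranks within each group.
R_1 = 34.5 (n_1 = 4)
R_2 = 33.5 (n_2 = 5)
R_3 = 10 (n_3 = 3)
Step 3: H = 12/(N(N+1)) * sum(R_i^2/n_i) - 3(N+1)
     = 12/(12*13) * (34.5^2/4 + 33.5^2/5 + 10^2/3) - 3*13
     = 0.076923 * 555.346 - 39
     = 3.718910.
Step 4: Ties present; correction factor C = 1 - 6/(12^3 - 12) = 0.996503. Corrected H = 3.718910 / 0.996503 = 3.731959.
Step 5: Under H0, H ~ chi^2(2); p-value = 0.154745.
Step 6: alpha = 0.1. fail to reject H0.

H = 3.7320, df = 2, p = 0.154745, fail to reject H0.


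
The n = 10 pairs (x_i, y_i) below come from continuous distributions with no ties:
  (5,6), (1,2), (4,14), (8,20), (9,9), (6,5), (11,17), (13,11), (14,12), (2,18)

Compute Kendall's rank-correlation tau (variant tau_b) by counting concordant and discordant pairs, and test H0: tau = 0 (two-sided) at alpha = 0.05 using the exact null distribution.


Step 1: Enumerate the 45 unordered pairs (i,j) with i<j and classify each by sign(x_j-x_i) * sign(y_j-y_i).
  (1,2):dx=-4,dy=-4->C; (1,3):dx=-1,dy=+8->D; (1,4):dx=+3,dy=+14->C; (1,5):dx=+4,dy=+3->C
  (1,6):dx=+1,dy=-1->D; (1,7):dx=+6,dy=+11->C; (1,8):dx=+8,dy=+5->C; (1,9):dx=+9,dy=+6->C
  (1,10):dx=-3,dy=+12->D; (2,3):dx=+3,dy=+12->C; (2,4):dx=+7,dy=+18->C; (2,5):dx=+8,dy=+7->C
  (2,6):dx=+5,dy=+3->C; (2,7):dx=+10,dy=+15->C; (2,8):dx=+12,dy=+9->C; (2,9):dx=+13,dy=+10->C
  (2,10):dx=+1,dy=+16->C; (3,4):dx=+4,dy=+6->C; (3,5):dx=+5,dy=-5->D; (3,6):dx=+2,dy=-9->D
  (3,7):dx=+7,dy=+3->C; (3,8):dx=+9,dy=-3->D; (3,9):dx=+10,dy=-2->D; (3,10):dx=-2,dy=+4->D
  (4,5):dx=+1,dy=-11->D; (4,6):dx=-2,dy=-15->C; (4,7):dx=+3,dy=-3->D; (4,8):dx=+5,dy=-9->D
  (4,9):dx=+6,dy=-8->D; (4,10):dx=-6,dy=-2->C; (5,6):dx=-3,dy=-4->C; (5,7):dx=+2,dy=+8->C
  (5,8):dx=+4,dy=+2->C; (5,9):dx=+5,dy=+3->C; (5,10):dx=-7,dy=+9->D; (6,7):dx=+5,dy=+12->C
  (6,8):dx=+7,dy=+6->C; (6,9):dx=+8,dy=+7->C; (6,10):dx=-4,dy=+13->D; (7,8):dx=+2,dy=-6->D
  (7,9):dx=+3,dy=-5->D; (7,10):dx=-9,dy=+1->D; (8,9):dx=+1,dy=+1->C; (8,10):dx=-11,dy=+7->D
  (9,10):dx=-12,dy=+6->D
Step 2: C = 26, D = 19, total pairs = 45.
Step 3: tau = (C - D)/(n(n-1)/2) = (26 - 19)/45 = 0.155556.
Step 4: Exact two-sided p-value (enumerate n! = 3628800 permutations of y under H0): p = 0.600654.
Step 5: alpha = 0.05. fail to reject H0.

tau_b = 0.1556 (C=26, D=19), p = 0.600654, fail to reject H0.


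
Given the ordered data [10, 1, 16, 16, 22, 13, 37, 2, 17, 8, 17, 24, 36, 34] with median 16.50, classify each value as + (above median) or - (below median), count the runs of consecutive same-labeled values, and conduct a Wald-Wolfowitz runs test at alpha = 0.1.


Step 1: Compute median = 16.50; label A = above, B = below.
Labels in order: BBBBABABABAAAA  (n_A = 7, n_B = 7)
Step 2: Count runs R = 8.
Step 3: Under H0 (random ordering), E[R] = 2*n_A*n_B/(n_A+n_B) + 1 = 2*7*7/14 + 1 = 8.0000.
        Var[R] = 2*n_A*n_B*(2*n_A*n_B - n_A - n_B) / ((n_A+n_B)^2 * (n_A+n_B-1)) = 8232/2548 = 3.2308.
        SD[R] = 1.7974.
Step 4: R = E[R], so z = 0 with no continuity correction.
Step 5: Two-sided p-value via normal approximation = 2*(1 - Phi(|z|)) = 1.000000.
Step 6: alpha = 0.1. fail to reject H0.

R = 8, z = 0.0000, p = 1.000000, fail to reject H0.


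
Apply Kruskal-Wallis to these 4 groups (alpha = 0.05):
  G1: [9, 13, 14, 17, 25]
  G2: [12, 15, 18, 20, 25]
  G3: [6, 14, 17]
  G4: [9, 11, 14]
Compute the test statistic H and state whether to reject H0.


Step 1: Combine all N = 16 observations and assign midranks.
sorted (value, group, rank): (6,G3,1), (9,G1,2.5), (9,G4,2.5), (11,G4,4), (12,G2,5), (13,G1,6), (14,G1,8), (14,G3,8), (14,G4,8), (15,G2,10), (17,G1,11.5), (17,G3,11.5), (18,G2,13), (20,G2,14), (25,G1,15.5), (25,G2,15.5)
Step 2: Sum ranks within each group.
R_1 = 43.5 (n_1 = 5)
R_2 = 57.5 (n_2 = 5)
R_3 = 20.5 (n_3 = 3)
R_4 = 14.5 (n_4 = 3)
Step 3: H = 12/(N(N+1)) * sum(R_i^2/n_i) - 3(N+1)
     = 12/(16*17) * (43.5^2/5 + 57.5^2/5 + 20.5^2/3 + 14.5^2/3) - 3*17
     = 0.044118 * 1249.87 - 51
     = 4.141176.
Step 4: Ties present; correction factor C = 1 - 42/(16^3 - 16) = 0.989706. Corrected H = 4.141176 / 0.989706 = 4.184250.
Step 5: Under H0, H ~ chi^2(3); p-value = 0.242244.
Step 6: alpha = 0.05. fail to reject H0.

H = 4.1842, df = 3, p = 0.242244, fail to reject H0.


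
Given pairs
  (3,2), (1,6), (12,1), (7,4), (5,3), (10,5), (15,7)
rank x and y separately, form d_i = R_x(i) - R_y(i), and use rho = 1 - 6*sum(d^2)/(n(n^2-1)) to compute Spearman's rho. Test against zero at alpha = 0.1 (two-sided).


Step 1: Rank x and y separately (midranks; no ties here).
rank(x): 3->2, 1->1, 12->6, 7->4, 5->3, 10->5, 15->7
rank(y): 2->2, 6->6, 1->1, 4->4, 3->3, 5->5, 7->7
Step 2: d_i = R_x(i) - R_y(i); compute d_i^2.
  (2-2)^2=0, (1-6)^2=25, (6-1)^2=25, (4-4)^2=0, (3-3)^2=0, (5-5)^2=0, (7-7)^2=0
sum(d^2) = 50.
Step 3: rho = 1 - 6*50 / (7*(7^2 - 1)) = 1 - 300/336 = 0.107143.
Step 4: Under H0, t = rho * sqrt((n-2)/(1-rho^2)) = 0.2410 ~ t(5).
Step 5: Two-sided p-value from the t-distribution with 5 df = 0.819151.
Step 6: alpha = 0.1. fail to reject H0.

rho = 0.1071, p = 0.819151, fail to reject H0 at alpha = 0.1.


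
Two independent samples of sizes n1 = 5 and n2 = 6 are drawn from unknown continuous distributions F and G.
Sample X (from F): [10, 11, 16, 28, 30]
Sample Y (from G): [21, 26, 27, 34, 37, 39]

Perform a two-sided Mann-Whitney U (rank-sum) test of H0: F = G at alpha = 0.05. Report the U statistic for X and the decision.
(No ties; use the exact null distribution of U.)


Step 1: Combine and sort all 11 observations; assign midranks.
sorted (value, group): (10,X), (11,X), (16,X), (21,Y), (26,Y), (27,Y), (28,X), (30,X), (34,Y), (37,Y), (39,Y)
ranks: 10->1, 11->2, 16->3, 21->4, 26->5, 27->6, 28->7, 30->8, 34->9, 37->10, 39->11
Step 2: Rank sum for X: R1 = 1 + 2 + 3 + 7 + 8 = 21.
Step 3: U_X = R1 - n1(n1+1)/2 = 21 - 5*6/2 = 21 - 15 = 6.
       U_Y = n1*n2 - U_X = 30 - 6 = 24.
Step 4: No ties, so the exact null distribution of U (based on enumerating the C(11,5) = 462 equally likely rank assignments) gives the two-sided p-value.
Step 5: p-value = 0.125541; compare to alpha = 0.05. fail to reject H0.

U_X = 6, p = 0.125541, fail to reject H0 at alpha = 0.05.


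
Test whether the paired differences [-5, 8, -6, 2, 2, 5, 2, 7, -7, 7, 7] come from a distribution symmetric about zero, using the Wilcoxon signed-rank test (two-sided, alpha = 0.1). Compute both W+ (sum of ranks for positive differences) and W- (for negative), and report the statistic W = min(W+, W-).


Step 1: Drop any zero differences (none here) and take |d_i|.
|d| = [5, 8, 6, 2, 2, 5, 2, 7, 7, 7, 7]
Step 2: Midrank |d_i| (ties get averaged ranks).
ranks: |5|->4.5, |8|->11, |6|->6, |2|->2, |2|->2, |5|->4.5, |2|->2, |7|->8.5, |7|->8.5, |7|->8.5, |7|->8.5
Step 3: Attach original signs; sum ranks with positive sign and with negative sign.
W+ = 11 + 2 + 2 + 4.5 + 2 + 8.5 + 8.5 + 8.5 = 47
W- = 4.5 + 6 + 8.5 = 19
(Check: W+ + W- = 66 should equal n(n+1)/2 = 66.)
Step 4: Test statistic W = min(W+, W-) = 19.
Step 5: Ties in |d|, so use the tie-corrected normal approximation.
        E[W] = n(n+1)/4 = 11*12/4 = 33.
        Tie groups: |d|=2 (t=3), |d|=5 (t=2), |d|=7 (t=4); sum(t^3 - t) = 90.
        Var[W] = n(n+1)(2n+1)/24 - sum(t^3-t)/48 = 3036/24 - 90/48 = 124.625.
        z = (W - E[W]) / sqrt(Var[W]) = (19 - 33) / 11.1636 = -1.2541.
        Two-sided p = 2*Phi(z) = 0.209813.
Step 6: alpha = 0.1. fail to reject H0.

W+ = 47, W- = 19, W = min = 19, p = 0.209813, fail to reject H0.


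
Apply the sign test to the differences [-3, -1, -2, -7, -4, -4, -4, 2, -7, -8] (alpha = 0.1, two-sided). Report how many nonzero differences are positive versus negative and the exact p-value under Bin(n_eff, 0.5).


Step 1: Discard zero differences. Original n = 10; n_eff = number of nonzero differences = 10.
Nonzero differences (with sign): -3, -1, -2, -7, -4, -4, -4, +2, -7, -8
Step 2: Count signs: positive = 1, negative = 9.
Step 3: Under H0: P(positive) = 0.5, so the number of positives S ~ Bin(10, 0.5).
Step 4: Two-sided exact p-value = sum of Bin(10,0.5) probabilities at or below the observed probability = 0.021484.
Step 5: alpha = 0.1. reject H0.

n_eff = 10, pos = 1, neg = 9, p = 0.021484, reject H0.


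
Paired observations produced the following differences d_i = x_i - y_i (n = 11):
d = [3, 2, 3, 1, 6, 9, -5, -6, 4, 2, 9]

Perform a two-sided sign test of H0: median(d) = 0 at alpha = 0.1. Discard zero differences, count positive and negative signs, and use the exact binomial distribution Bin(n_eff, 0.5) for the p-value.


Step 1: Discard zero differences. Original n = 11; n_eff = number of nonzero differences = 11.
Nonzero differences (with sign): +3, +2, +3, +1, +6, +9, -5, -6, +4, +2, +9
Step 2: Count signs: positive = 9, negative = 2.
Step 3: Under H0: P(positive) = 0.5, so the number of positives S ~ Bin(11, 0.5).
Step 4: Two-sided exact p-value = sum of Bin(11,0.5) probabilities at or below the observed probability = 0.065430.
Step 5: alpha = 0.1. reject H0.

n_eff = 11, pos = 9, neg = 2, p = 0.065430, reject H0.


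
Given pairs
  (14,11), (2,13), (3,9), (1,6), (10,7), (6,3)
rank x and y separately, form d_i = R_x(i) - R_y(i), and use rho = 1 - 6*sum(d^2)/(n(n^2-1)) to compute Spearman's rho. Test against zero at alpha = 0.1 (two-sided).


Step 1: Rank x and y separately (midranks; no ties here).
rank(x): 14->6, 2->2, 3->3, 1->1, 10->5, 6->4
rank(y): 11->5, 13->6, 9->4, 6->2, 7->3, 3->1
Step 2: d_i = R_x(i) - R_y(i); compute d_i^2.
  (6-5)^2=1, (2-6)^2=16, (3-4)^2=1, (1-2)^2=1, (5-3)^2=4, (4-1)^2=9
sum(d^2) = 32.
Step 3: rho = 1 - 6*32 / (6*(6^2 - 1)) = 1 - 192/210 = 0.085714.
Step 4: Under H0, t = rho * sqrt((n-2)/(1-rho^2)) = 0.1721 ~ t(4).
Step 5: Two-sided p-value from the t-distribution with 4 df = 0.871743.
Step 6: alpha = 0.1. fail to reject H0.

rho = 0.0857, p = 0.871743, fail to reject H0 at alpha = 0.1.


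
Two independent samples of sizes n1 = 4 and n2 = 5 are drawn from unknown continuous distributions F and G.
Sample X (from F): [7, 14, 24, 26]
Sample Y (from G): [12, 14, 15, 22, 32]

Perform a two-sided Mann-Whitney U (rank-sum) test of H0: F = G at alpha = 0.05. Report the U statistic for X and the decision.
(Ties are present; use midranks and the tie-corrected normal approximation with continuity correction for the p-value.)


Step 1: Combine and sort all 9 observations; assign midranks.
sorted (value, group): (7,X), (12,Y), (14,X), (14,Y), (15,Y), (22,Y), (24,X), (26,X), (32,Y)
ranks: 7->1, 12->2, 14->3.5, 14->3.5, 15->5, 22->6, 24->7, 26->8, 32->9
Step 2: Rank sum for X: R1 = 1 + 3.5 + 7 + 8 = 19.5.
Step 3: U_X = R1 - n1(n1+1)/2 = 19.5 - 4*5/2 = 19.5 - 10 = 9.5.
       U_Y = n1*n2 - U_X = 20 - 9.5 = 10.5.
Step 4: Ties are present, so use the tie-corrected normal approximation (with continuity correction) for the p-value.
Step 5: p-value = 1.000000; compare to alpha = 0.05. fail to reject H0.

U_X = 9.5, p = 1.000000, fail to reject H0 at alpha = 0.05.


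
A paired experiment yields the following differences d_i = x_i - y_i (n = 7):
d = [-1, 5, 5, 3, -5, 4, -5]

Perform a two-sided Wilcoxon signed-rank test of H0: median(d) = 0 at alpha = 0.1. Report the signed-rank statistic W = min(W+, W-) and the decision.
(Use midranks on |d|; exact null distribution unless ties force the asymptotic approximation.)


Step 1: Drop any zero differences (none here) and take |d_i|.
|d| = [1, 5, 5, 3, 5, 4, 5]
Step 2: Midrank |d_i| (ties get averaged ranks).
ranks: |1|->1, |5|->5.5, |5|->5.5, |3|->2, |5|->5.5, |4|->3, |5|->5.5
Step 3: Attach original signs; sum ranks with positive sign and with negative sign.
W+ = 5.5 + 5.5 + 2 + 3 = 16
W- = 1 + 5.5 + 5.5 = 12
(Check: W+ + W- = 28 should equal n(n+1)/2 = 28.)
Step 4: Test statistic W = min(W+, W-) = 12.
Step 5: Ties in |d|, so use the tie-corrected normal approximation.
        E[W] = n(n+1)/4 = 7*8/4 = 14.
        Tie groups: |d|=5 (t=4); sum(t^3 - t) = 60.
        Var[W] = n(n+1)(2n+1)/24 - sum(t^3-t)/48 = 840/24 - 60/48 = 33.75.
        z = (W - E[W]) / sqrt(Var[W]) = (12 - 14) / 5.8095 = -0.3443.
        Two-sided p = 2*Phi(z) = 0.730647.
Step 6: alpha = 0.1. fail to reject H0.

W+ = 16, W- = 12, W = min = 12, p = 0.730647, fail to reject H0.


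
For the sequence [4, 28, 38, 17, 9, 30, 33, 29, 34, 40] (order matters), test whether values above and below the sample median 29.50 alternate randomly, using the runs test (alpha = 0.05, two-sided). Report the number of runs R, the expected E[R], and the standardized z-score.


Step 1: Compute median = 29.50; label A = above, B = below.
Labels in order: BBABBAABAA  (n_A = 5, n_B = 5)
Step 2: Count runs R = 6.
Step 3: Under H0 (random ordering), E[R] = 2*n_A*n_B/(n_A+n_B) + 1 = 2*5*5/10 + 1 = 6.0000.
        Var[R] = 2*n_A*n_B*(2*n_A*n_B - n_A - n_B) / ((n_A+n_B)^2 * (n_A+n_B-1)) = 2000/900 = 2.2222.
        SD[R] = 1.4907.
Step 4: R = E[R], so z = 0 with no continuity correction.
Step 5: Two-sided p-value via normal approximation = 2*(1 - Phi(|z|)) = 1.000000.
Step 6: alpha = 0.05. fail to reject H0.

R = 6, z = 0.0000, p = 1.000000, fail to reject H0.


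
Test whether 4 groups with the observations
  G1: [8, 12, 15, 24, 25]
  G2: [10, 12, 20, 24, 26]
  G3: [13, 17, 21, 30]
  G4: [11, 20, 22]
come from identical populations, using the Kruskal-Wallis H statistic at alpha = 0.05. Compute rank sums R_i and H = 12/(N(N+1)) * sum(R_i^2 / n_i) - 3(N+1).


Step 1: Combine all N = 17 observations and assign midranks.
sorted (value, group, rank): (8,G1,1), (10,G2,2), (11,G4,3), (12,G1,4.5), (12,G2,4.5), (13,G3,6), (15,G1,7), (17,G3,8), (20,G2,9.5), (20,G4,9.5), (21,G3,11), (22,G4,12), (24,G1,13.5), (24,G2,13.5), (25,G1,15), (26,G2,16), (30,G3,17)
Step 2: Sum ranks within each group.
R_1 = 41 (n_1 = 5)
R_2 = 45.5 (n_2 = 5)
R_3 = 42 (n_3 = 4)
R_4 = 24.5 (n_4 = 3)
Step 3: H = 12/(N(N+1)) * sum(R_i^2/n_i) - 3(N+1)
     = 12/(17*18) * (41^2/5 + 45.5^2/5 + 42^2/4 + 24.5^2/3) - 3*18
     = 0.039216 * 1391.33 - 54
     = 0.562092.
Step 4: Ties present; correction factor C = 1 - 18/(17^3 - 17) = 0.996324. Corrected H = 0.562092 / 0.996324 = 0.564166.
Step 5: Under H0, H ~ chi^2(3); p-value = 0.904585.
Step 6: alpha = 0.05. fail to reject H0.

H = 0.5642, df = 3, p = 0.904585, fail to reject H0.


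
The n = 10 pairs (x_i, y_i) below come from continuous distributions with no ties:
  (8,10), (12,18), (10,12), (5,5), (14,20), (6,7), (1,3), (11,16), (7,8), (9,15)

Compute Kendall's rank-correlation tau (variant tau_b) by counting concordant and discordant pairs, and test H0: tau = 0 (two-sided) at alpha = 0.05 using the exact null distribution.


Step 1: Enumerate the 45 unordered pairs (i,j) with i<j and classify each by sign(x_j-x_i) * sign(y_j-y_i).
  (1,2):dx=+4,dy=+8->C; (1,3):dx=+2,dy=+2->C; (1,4):dx=-3,dy=-5->C; (1,5):dx=+6,dy=+10->C
  (1,6):dx=-2,dy=-3->C; (1,7):dx=-7,dy=-7->C; (1,8):dx=+3,dy=+6->C; (1,9):dx=-1,dy=-2->C
  (1,10):dx=+1,dy=+5->C; (2,3):dx=-2,dy=-6->C; (2,4):dx=-7,dy=-13->C; (2,5):dx=+2,dy=+2->C
  (2,6):dx=-6,dy=-11->C; (2,7):dx=-11,dy=-15->C; (2,8):dx=-1,dy=-2->C; (2,9):dx=-5,dy=-10->C
  (2,10):dx=-3,dy=-3->C; (3,4):dx=-5,dy=-7->C; (3,5):dx=+4,dy=+8->C; (3,6):dx=-4,dy=-5->C
  (3,7):dx=-9,dy=-9->C; (3,8):dx=+1,dy=+4->C; (3,9):dx=-3,dy=-4->C; (3,10):dx=-1,dy=+3->D
  (4,5):dx=+9,dy=+15->C; (4,6):dx=+1,dy=+2->C; (4,7):dx=-4,dy=-2->C; (4,8):dx=+6,dy=+11->C
  (4,9):dx=+2,dy=+3->C; (4,10):dx=+4,dy=+10->C; (5,6):dx=-8,dy=-13->C; (5,7):dx=-13,dy=-17->C
  (5,8):dx=-3,dy=-4->C; (5,9):dx=-7,dy=-12->C; (5,10):dx=-5,dy=-5->C; (6,7):dx=-5,dy=-4->C
  (6,8):dx=+5,dy=+9->C; (6,9):dx=+1,dy=+1->C; (6,10):dx=+3,dy=+8->C; (7,8):dx=+10,dy=+13->C
  (7,9):dx=+6,dy=+5->C; (7,10):dx=+8,dy=+12->C; (8,9):dx=-4,dy=-8->C; (8,10):dx=-2,dy=-1->C
  (9,10):dx=+2,dy=+7->C
Step 2: C = 44, D = 1, total pairs = 45.
Step 3: tau = (C - D)/(n(n-1)/2) = (44 - 1)/45 = 0.955556.
Step 4: Exact two-sided p-value (enumerate n! = 3628800 permutations of y under H0): p = 0.000006.
Step 5: alpha = 0.05. reject H0.

tau_b = 0.9556 (C=44, D=1), p = 0.000006, reject H0.


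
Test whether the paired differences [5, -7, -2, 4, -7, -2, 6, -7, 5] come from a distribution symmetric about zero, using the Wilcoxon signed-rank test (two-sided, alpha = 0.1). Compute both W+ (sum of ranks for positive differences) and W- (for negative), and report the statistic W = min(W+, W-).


Step 1: Drop any zero differences (none here) and take |d_i|.
|d| = [5, 7, 2, 4, 7, 2, 6, 7, 5]
Step 2: Midrank |d_i| (ties get averaged ranks).
ranks: |5|->4.5, |7|->8, |2|->1.5, |4|->3, |7|->8, |2|->1.5, |6|->6, |7|->8, |5|->4.5
Step 3: Attach original signs; sum ranks with positive sign and with negative sign.
W+ = 4.5 + 3 + 6 + 4.5 = 18
W- = 8 + 1.5 + 8 + 1.5 + 8 = 27
(Check: W+ + W- = 45 should equal n(n+1)/2 = 45.)
Step 4: Test statistic W = min(W+, W-) = 18.
Step 5: Ties in |d|, so use the tie-corrected normal approximation.
        E[W] = n(n+1)/4 = 9*10/4 = 22.5.
        Tie groups: |d|=2 (t=2), |d|=5 (t=2), |d|=7 (t=3); sum(t^3 - t) = 36.
        Var[W] = n(n+1)(2n+1)/24 - sum(t^3-t)/48 = 1710/24 - 36/48 = 70.5.
        z = (W - E[W]) / sqrt(Var[W]) = (18 - 22.5) / 8.3964 = -0.5359.
        Two-sided p = 2*Phi(z) = 0.591998.
Step 6: alpha = 0.1. fail to reject H0.

W+ = 18, W- = 27, W = min = 18, p = 0.591998, fail to reject H0.


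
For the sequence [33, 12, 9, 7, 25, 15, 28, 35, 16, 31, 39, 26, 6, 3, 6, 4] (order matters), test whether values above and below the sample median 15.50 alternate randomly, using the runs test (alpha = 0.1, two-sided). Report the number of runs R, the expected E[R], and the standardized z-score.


Step 1: Compute median = 15.50; label A = above, B = below.
Labels in order: ABBBABAAAAAABBBB  (n_A = 8, n_B = 8)
Step 2: Count runs R = 6.
Step 3: Under H0 (random ordering), E[R] = 2*n_A*n_B/(n_A+n_B) + 1 = 2*8*8/16 + 1 = 9.0000.
        Var[R] = 2*n_A*n_B*(2*n_A*n_B - n_A - n_B) / ((n_A+n_B)^2 * (n_A+n_B-1)) = 14336/3840 = 3.7333.
        SD[R] = 1.9322.
Step 4: Continuity-corrected z = (R + 0.5 - E[R]) / SD[R] = (6 + 0.5 - 9.0000) / 1.9322 = -1.2939.
Step 5: Two-sided p-value via normal approximation = 2*(1 - Phi(|z|)) = 0.195709.
Step 6: alpha = 0.1. fail to reject H0.

R = 6, z = -1.2939, p = 0.195709, fail to reject H0.


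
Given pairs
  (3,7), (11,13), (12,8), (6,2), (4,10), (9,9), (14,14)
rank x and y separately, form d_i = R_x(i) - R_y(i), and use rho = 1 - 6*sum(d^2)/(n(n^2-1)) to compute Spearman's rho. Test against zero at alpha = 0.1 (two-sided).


Step 1: Rank x and y separately (midranks; no ties here).
rank(x): 3->1, 11->5, 12->6, 6->3, 4->2, 9->4, 14->7
rank(y): 7->2, 13->6, 8->3, 2->1, 10->5, 9->4, 14->7
Step 2: d_i = R_x(i) - R_y(i); compute d_i^2.
  (1-2)^2=1, (5-6)^2=1, (6-3)^2=9, (3-1)^2=4, (2-5)^2=9, (4-4)^2=0, (7-7)^2=0
sum(d^2) = 24.
Step 3: rho = 1 - 6*24 / (7*(7^2 - 1)) = 1 - 144/336 = 0.571429.
Step 4: Under H0, t = rho * sqrt((n-2)/(1-rho^2)) = 1.5570 ~ t(5).
Step 5: Two-sided p-value from the t-distribution with 5 df = 0.180202.
Step 6: alpha = 0.1. fail to reject H0.

rho = 0.5714, p = 0.180202, fail to reject H0 at alpha = 0.1.


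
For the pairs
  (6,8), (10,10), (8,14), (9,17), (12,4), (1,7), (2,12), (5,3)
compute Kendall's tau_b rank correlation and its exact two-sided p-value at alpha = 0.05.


Step 1: Enumerate the 28 unordered pairs (i,j) with i<j and classify each by sign(x_j-x_i) * sign(y_j-y_i).
  (1,2):dx=+4,dy=+2->C; (1,3):dx=+2,dy=+6->C; (1,4):dx=+3,dy=+9->C; (1,5):dx=+6,dy=-4->D
  (1,6):dx=-5,dy=-1->C; (1,7):dx=-4,dy=+4->D; (1,8):dx=-1,dy=-5->C; (2,3):dx=-2,dy=+4->D
  (2,4):dx=-1,dy=+7->D; (2,5):dx=+2,dy=-6->D; (2,6):dx=-9,dy=-3->C; (2,7):dx=-8,dy=+2->D
  (2,8):dx=-5,dy=-7->C; (3,4):dx=+1,dy=+3->C; (3,5):dx=+4,dy=-10->D; (3,6):dx=-7,dy=-7->C
  (3,7):dx=-6,dy=-2->C; (3,8):dx=-3,dy=-11->C; (4,5):dx=+3,dy=-13->D; (4,6):dx=-8,dy=-10->C
  (4,7):dx=-7,dy=-5->C; (4,8):dx=-4,dy=-14->C; (5,6):dx=-11,dy=+3->D; (5,7):dx=-10,dy=+8->D
  (5,8):dx=-7,dy=-1->C; (6,7):dx=+1,dy=+5->C; (6,8):dx=+4,dy=-4->D; (7,8):dx=+3,dy=-9->D
Step 2: C = 16, D = 12, total pairs = 28.
Step 3: tau = (C - D)/(n(n-1)/2) = (16 - 12)/28 = 0.142857.
Step 4: Exact two-sided p-value (enumerate n! = 40320 permutations of y under H0): p = 0.719544.
Step 5: alpha = 0.05. fail to reject H0.

tau_b = 0.1429 (C=16, D=12), p = 0.719544, fail to reject H0.


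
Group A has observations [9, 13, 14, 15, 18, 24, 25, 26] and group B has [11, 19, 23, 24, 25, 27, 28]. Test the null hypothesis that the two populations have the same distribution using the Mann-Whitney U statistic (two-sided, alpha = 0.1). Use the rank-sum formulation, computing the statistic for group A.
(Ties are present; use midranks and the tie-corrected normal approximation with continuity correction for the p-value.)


Step 1: Combine and sort all 15 observations; assign midranks.
sorted (value, group): (9,X), (11,Y), (13,X), (14,X), (15,X), (18,X), (19,Y), (23,Y), (24,X), (24,Y), (25,X), (25,Y), (26,X), (27,Y), (28,Y)
ranks: 9->1, 11->2, 13->3, 14->4, 15->5, 18->6, 19->7, 23->8, 24->9.5, 24->9.5, 25->11.5, 25->11.5, 26->13, 27->14, 28->15
Step 2: Rank sum for X: R1 = 1 + 3 + 4 + 5 + 6 + 9.5 + 11.5 + 13 = 53.
Step 3: U_X = R1 - n1(n1+1)/2 = 53 - 8*9/2 = 53 - 36 = 17.
       U_Y = n1*n2 - U_X = 56 - 17 = 39.
Step 4: Ties are present, so use the tie-corrected normal approximation (with continuity correction) for the p-value.
Step 5: p-value = 0.223485; compare to alpha = 0.1. fail to reject H0.

U_X = 17, p = 0.223485, fail to reject H0 at alpha = 0.1.


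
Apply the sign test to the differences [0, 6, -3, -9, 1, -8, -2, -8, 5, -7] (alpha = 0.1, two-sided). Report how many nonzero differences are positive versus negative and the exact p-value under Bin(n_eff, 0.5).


Step 1: Discard zero differences. Original n = 10; n_eff = number of nonzero differences = 9.
Nonzero differences (with sign): +6, -3, -9, +1, -8, -2, -8, +5, -7
Step 2: Count signs: positive = 3, negative = 6.
Step 3: Under H0: P(positive) = 0.5, so the number of positives S ~ Bin(9, 0.5).
Step 4: Two-sided exact p-value = sum of Bin(9,0.5) probabilities at or below the observed probability = 0.507812.
Step 5: alpha = 0.1. fail to reject H0.

n_eff = 9, pos = 3, neg = 6, p = 0.507812, fail to reject H0.


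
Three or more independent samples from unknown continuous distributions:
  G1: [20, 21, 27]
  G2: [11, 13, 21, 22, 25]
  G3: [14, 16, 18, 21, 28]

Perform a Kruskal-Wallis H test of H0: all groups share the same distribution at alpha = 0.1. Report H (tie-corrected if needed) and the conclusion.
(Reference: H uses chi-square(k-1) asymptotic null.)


Step 1: Combine all N = 13 observations and assign midranks.
sorted (value, group, rank): (11,G2,1), (13,G2,2), (14,G3,3), (16,G3,4), (18,G3,5), (20,G1,6), (21,G1,8), (21,G2,8), (21,G3,8), (22,G2,10), (25,G2,11), (27,G1,12), (28,G3,13)
Step 2: Sum ranks within each group.
R_1 = 26 (n_1 = 3)
R_2 = 32 (n_2 = 5)
R_3 = 33 (n_3 = 5)
Step 3: H = 12/(N(N+1)) * sum(R_i^2/n_i) - 3(N+1)
     = 12/(13*14) * (26^2/3 + 32^2/5 + 33^2/5) - 3*14
     = 0.065934 * 647.933 - 42
     = 0.720879.
Step 4: Ties present; correction factor C = 1 - 24/(13^3 - 13) = 0.989011. Corrected H = 0.720879 / 0.989011 = 0.728889.
Step 5: Under H0, H ~ chi^2(2); p-value = 0.694582.
Step 6: alpha = 0.1. fail to reject H0.

H = 0.7289, df = 2, p = 0.694582, fail to reject H0.


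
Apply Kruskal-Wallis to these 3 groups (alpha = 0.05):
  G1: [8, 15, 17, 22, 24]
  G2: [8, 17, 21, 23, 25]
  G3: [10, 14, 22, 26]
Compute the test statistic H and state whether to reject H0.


Step 1: Combine all N = 14 observations and assign midranks.
sorted (value, group, rank): (8,G1,1.5), (8,G2,1.5), (10,G3,3), (14,G3,4), (15,G1,5), (17,G1,6.5), (17,G2,6.5), (21,G2,8), (22,G1,9.5), (22,G3,9.5), (23,G2,11), (24,G1,12), (25,G2,13), (26,G3,14)
Step 2: Sum ranks within each group.
R_1 = 34.5 (n_1 = 5)
R_2 = 40 (n_2 = 5)
R_3 = 30.5 (n_3 = 4)
Step 3: H = 12/(N(N+1)) * sum(R_i^2/n_i) - 3(N+1)
     = 12/(14*15) * (34.5^2/5 + 40^2/5 + 30.5^2/4) - 3*15
     = 0.057143 * 790.612 - 45
     = 0.177857.
Step 4: Ties present; correction factor C = 1 - 18/(14^3 - 14) = 0.993407. Corrected H = 0.177857 / 0.993407 = 0.179038.
Step 5: Under H0, H ~ chi^2(2); p-value = 0.914371.
Step 6: alpha = 0.05. fail to reject H0.

H = 0.1790, df = 2, p = 0.914371, fail to reject H0.


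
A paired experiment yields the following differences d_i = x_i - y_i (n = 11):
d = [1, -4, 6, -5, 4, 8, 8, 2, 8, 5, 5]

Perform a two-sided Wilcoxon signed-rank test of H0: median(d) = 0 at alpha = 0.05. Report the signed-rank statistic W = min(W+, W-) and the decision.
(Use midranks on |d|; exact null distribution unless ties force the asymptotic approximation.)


Step 1: Drop any zero differences (none here) and take |d_i|.
|d| = [1, 4, 6, 5, 4, 8, 8, 2, 8, 5, 5]
Step 2: Midrank |d_i| (ties get averaged ranks).
ranks: |1|->1, |4|->3.5, |6|->8, |5|->6, |4|->3.5, |8|->10, |8|->10, |2|->2, |8|->10, |5|->6, |5|->6
Step 3: Attach original signs; sum ranks with positive sign and with negative sign.
W+ = 1 + 8 + 3.5 + 10 + 10 + 2 + 10 + 6 + 6 = 56.5
W- = 3.5 + 6 = 9.5
(Check: W+ + W- = 66 should equal n(n+1)/2 = 66.)
Step 4: Test statistic W = min(W+, W-) = 9.5.
Step 5: Ties in |d|, so use the tie-corrected normal approximation.
        E[W] = n(n+1)/4 = 11*12/4 = 33.
        Tie groups: |d|=4 (t=2), |d|=5 (t=3), |d|=8 (t=3); sum(t^3 - t) = 54.
        Var[W] = n(n+1)(2n+1)/24 - sum(t^3-t)/48 = 3036/24 - 54/48 = 125.375.
        z = (W - E[W]) / sqrt(Var[W]) = (9.5 - 33) / 11.1971 = -2.0988.
        Two-sided p = 2*Phi(z) = 0.035838.
Step 6: alpha = 0.05. reject H0.

W+ = 56.5, W- = 9.5, W = min = 9.5, p = 0.035838, reject H0.


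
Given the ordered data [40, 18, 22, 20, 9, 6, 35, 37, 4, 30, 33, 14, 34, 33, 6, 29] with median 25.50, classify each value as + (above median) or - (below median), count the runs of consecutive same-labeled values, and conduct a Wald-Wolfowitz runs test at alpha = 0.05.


Step 1: Compute median = 25.50; label A = above, B = below.
Labels in order: ABBBBBAABAABAABA  (n_A = 8, n_B = 8)
Step 2: Count runs R = 9.
Step 3: Under H0 (random ordering), E[R] = 2*n_A*n_B/(n_A+n_B) + 1 = 2*8*8/16 + 1 = 9.0000.
        Var[R] = 2*n_A*n_B*(2*n_A*n_B - n_A - n_B) / ((n_A+n_B)^2 * (n_A+n_B-1)) = 14336/3840 = 3.7333.
        SD[R] = 1.9322.
Step 4: R = E[R], so z = 0 with no continuity correction.
Step 5: Two-sided p-value via normal approximation = 2*(1 - Phi(|z|)) = 1.000000.
Step 6: alpha = 0.05. fail to reject H0.

R = 9, z = 0.0000, p = 1.000000, fail to reject H0.


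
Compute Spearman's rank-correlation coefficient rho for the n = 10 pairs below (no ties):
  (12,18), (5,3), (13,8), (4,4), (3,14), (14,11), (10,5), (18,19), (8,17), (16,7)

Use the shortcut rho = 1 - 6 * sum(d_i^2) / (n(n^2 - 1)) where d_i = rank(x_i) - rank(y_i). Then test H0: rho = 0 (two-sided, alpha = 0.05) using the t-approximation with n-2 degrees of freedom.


Step 1: Rank x and y separately (midranks; no ties here).
rank(x): 12->6, 5->3, 13->7, 4->2, 3->1, 14->8, 10->5, 18->10, 8->4, 16->9
rank(y): 18->9, 3->1, 8->5, 4->2, 14->7, 11->6, 5->3, 19->10, 17->8, 7->4
Step 2: d_i = R_x(i) - R_y(i); compute d_i^2.
  (6-9)^2=9, (3-1)^2=4, (7-5)^2=4, (2-2)^2=0, (1-7)^2=36, (8-6)^2=4, (5-3)^2=4, (10-10)^2=0, (4-8)^2=16, (9-4)^2=25
sum(d^2) = 102.
Step 3: rho = 1 - 6*102 / (10*(10^2 - 1)) = 1 - 612/990 = 0.381818.
Step 4: Under H0, t = rho * sqrt((n-2)/(1-rho^2)) = 1.1685 ~ t(8).
Step 5: Two-sided p-value from the t-distribution with 8 df = 0.276255.
Step 6: alpha = 0.05. fail to reject H0.

rho = 0.3818, p = 0.276255, fail to reject H0 at alpha = 0.05.


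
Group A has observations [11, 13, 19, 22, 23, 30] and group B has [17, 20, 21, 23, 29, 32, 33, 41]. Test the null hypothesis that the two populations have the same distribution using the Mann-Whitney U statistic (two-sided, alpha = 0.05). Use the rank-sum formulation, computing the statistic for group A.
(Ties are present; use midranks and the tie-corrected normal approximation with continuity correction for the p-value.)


Step 1: Combine and sort all 14 observations; assign midranks.
sorted (value, group): (11,X), (13,X), (17,Y), (19,X), (20,Y), (21,Y), (22,X), (23,X), (23,Y), (29,Y), (30,X), (32,Y), (33,Y), (41,Y)
ranks: 11->1, 13->2, 17->3, 19->4, 20->5, 21->6, 22->7, 23->8.5, 23->8.5, 29->10, 30->11, 32->12, 33->13, 41->14
Step 2: Rank sum for X: R1 = 1 + 2 + 4 + 7 + 8.5 + 11 = 33.5.
Step 3: U_X = R1 - n1(n1+1)/2 = 33.5 - 6*7/2 = 33.5 - 21 = 12.5.
       U_Y = n1*n2 - U_X = 48 - 12.5 = 35.5.
Step 4: Ties are present, so use the tie-corrected normal approximation (with continuity correction) for the p-value.
Step 5: p-value = 0.155126; compare to alpha = 0.05. fail to reject H0.

U_X = 12.5, p = 0.155126, fail to reject H0 at alpha = 0.05.


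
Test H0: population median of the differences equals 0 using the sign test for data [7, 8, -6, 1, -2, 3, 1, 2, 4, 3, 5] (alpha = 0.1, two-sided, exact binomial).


Step 1: Discard zero differences. Original n = 11; n_eff = number of nonzero differences = 11.
Nonzero differences (with sign): +7, +8, -6, +1, -2, +3, +1, +2, +4, +3, +5
Step 2: Count signs: positive = 9, negative = 2.
Step 3: Under H0: P(positive) = 0.5, so the number of positives S ~ Bin(11, 0.5).
Step 4: Two-sided exact p-value = sum of Bin(11,0.5) probabilities at or below the observed probability = 0.065430.
Step 5: alpha = 0.1. reject H0.

n_eff = 11, pos = 9, neg = 2, p = 0.065430, reject H0.


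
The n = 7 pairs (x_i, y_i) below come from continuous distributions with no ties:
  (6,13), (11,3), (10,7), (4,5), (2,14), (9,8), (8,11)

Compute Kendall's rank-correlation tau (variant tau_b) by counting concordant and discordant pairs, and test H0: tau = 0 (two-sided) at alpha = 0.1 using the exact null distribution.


Step 1: Enumerate the 21 unordered pairs (i,j) with i<j and classify each by sign(x_j-x_i) * sign(y_j-y_i).
  (1,2):dx=+5,dy=-10->D; (1,3):dx=+4,dy=-6->D; (1,4):dx=-2,dy=-8->C; (1,5):dx=-4,dy=+1->D
  (1,6):dx=+3,dy=-5->D; (1,7):dx=+2,dy=-2->D; (2,3):dx=-1,dy=+4->D; (2,4):dx=-7,dy=+2->D
  (2,5):dx=-9,dy=+11->D; (2,6):dx=-2,dy=+5->D; (2,7):dx=-3,dy=+8->D; (3,4):dx=-6,dy=-2->C
  (3,5):dx=-8,dy=+7->D; (3,6):dx=-1,dy=+1->D; (3,7):dx=-2,dy=+4->D; (4,5):dx=-2,dy=+9->D
  (4,6):dx=+5,dy=+3->C; (4,7):dx=+4,dy=+6->C; (5,6):dx=+7,dy=-6->D; (5,7):dx=+6,dy=-3->D
  (6,7):dx=-1,dy=+3->D
Step 2: C = 4, D = 17, total pairs = 21.
Step 3: tau = (C - D)/(n(n-1)/2) = (4 - 17)/21 = -0.619048.
Step 4: Exact two-sided p-value (enumerate n! = 5040 permutations of y under H0): p = 0.069048.
Step 5: alpha = 0.1. reject H0.

tau_b = -0.6190 (C=4, D=17), p = 0.069048, reject H0.


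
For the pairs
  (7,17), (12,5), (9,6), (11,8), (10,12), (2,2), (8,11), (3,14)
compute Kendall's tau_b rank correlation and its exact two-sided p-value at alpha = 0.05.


Step 1: Enumerate the 28 unordered pairs (i,j) with i<j and classify each by sign(x_j-x_i) * sign(y_j-y_i).
  (1,2):dx=+5,dy=-12->D; (1,3):dx=+2,dy=-11->D; (1,4):dx=+4,dy=-9->D; (1,5):dx=+3,dy=-5->D
  (1,6):dx=-5,dy=-15->C; (1,7):dx=+1,dy=-6->D; (1,8):dx=-4,dy=-3->C; (2,3):dx=-3,dy=+1->D
  (2,4):dx=-1,dy=+3->D; (2,5):dx=-2,dy=+7->D; (2,6):dx=-10,dy=-3->C; (2,7):dx=-4,dy=+6->D
  (2,8):dx=-9,dy=+9->D; (3,4):dx=+2,dy=+2->C; (3,5):dx=+1,dy=+6->C; (3,6):dx=-7,dy=-4->C
  (3,7):dx=-1,dy=+5->D; (3,8):dx=-6,dy=+8->D; (4,5):dx=-1,dy=+4->D; (4,6):dx=-9,dy=-6->C
  (4,7):dx=-3,dy=+3->D; (4,8):dx=-8,dy=+6->D; (5,6):dx=-8,dy=-10->C; (5,7):dx=-2,dy=-1->C
  (5,8):dx=-7,dy=+2->D; (6,7):dx=+6,dy=+9->C; (6,8):dx=+1,dy=+12->C; (7,8):dx=-5,dy=+3->D
Step 2: C = 11, D = 17, total pairs = 28.
Step 3: tau = (C - D)/(n(n-1)/2) = (11 - 17)/28 = -0.214286.
Step 4: Exact two-sided p-value (enumerate n! = 40320 permutations of y under H0): p = 0.548413.
Step 5: alpha = 0.05. fail to reject H0.

tau_b = -0.2143 (C=11, D=17), p = 0.548413, fail to reject H0.


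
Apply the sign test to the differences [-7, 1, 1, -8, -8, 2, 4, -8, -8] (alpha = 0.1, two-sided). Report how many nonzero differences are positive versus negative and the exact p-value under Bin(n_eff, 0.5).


Step 1: Discard zero differences. Original n = 9; n_eff = number of nonzero differences = 9.
Nonzero differences (with sign): -7, +1, +1, -8, -8, +2, +4, -8, -8
Step 2: Count signs: positive = 4, negative = 5.
Step 3: Under H0: P(positive) = 0.5, so the number of positives S ~ Bin(9, 0.5).
Step 4: Two-sided exact p-value = sum of Bin(9,0.5) probabilities at or below the observed probability = 1.000000.
Step 5: alpha = 0.1. fail to reject H0.

n_eff = 9, pos = 4, neg = 5, p = 1.000000, fail to reject H0.


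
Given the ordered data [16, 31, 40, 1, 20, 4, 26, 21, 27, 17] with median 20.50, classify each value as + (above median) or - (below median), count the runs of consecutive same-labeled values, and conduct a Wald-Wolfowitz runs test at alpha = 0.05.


Step 1: Compute median = 20.50; label A = above, B = below.
Labels in order: BAABBBAAAB  (n_A = 5, n_B = 5)
Step 2: Count runs R = 5.
Step 3: Under H0 (random ordering), E[R] = 2*n_A*n_B/(n_A+n_B) + 1 = 2*5*5/10 + 1 = 6.0000.
        Var[R] = 2*n_A*n_B*(2*n_A*n_B - n_A - n_B) / ((n_A+n_B)^2 * (n_A+n_B-1)) = 2000/900 = 2.2222.
        SD[R] = 1.4907.
Step 4: Continuity-corrected z = (R + 0.5 - E[R]) / SD[R] = (5 + 0.5 - 6.0000) / 1.4907 = -0.3354.
Step 5: Two-sided p-value via normal approximation = 2*(1 - Phi(|z|)) = 0.737316.
Step 6: alpha = 0.05. fail to reject H0.

R = 5, z = -0.3354, p = 0.737316, fail to reject H0.


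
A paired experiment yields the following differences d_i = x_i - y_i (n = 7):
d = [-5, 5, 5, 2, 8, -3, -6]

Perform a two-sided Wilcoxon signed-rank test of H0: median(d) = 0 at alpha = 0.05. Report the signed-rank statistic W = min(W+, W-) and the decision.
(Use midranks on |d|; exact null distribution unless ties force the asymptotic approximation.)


Step 1: Drop any zero differences (none here) and take |d_i|.
|d| = [5, 5, 5, 2, 8, 3, 6]
Step 2: Midrank |d_i| (ties get averaged ranks).
ranks: |5|->4, |5|->4, |5|->4, |2|->1, |8|->7, |3|->2, |6|->6
Step 3: Attach original signs; sum ranks with positive sign and with negative sign.
W+ = 4 + 4 + 1 + 7 = 16
W- = 4 + 2 + 6 = 12
(Check: W+ + W- = 28 should equal n(n+1)/2 = 28.)
Step 4: Test statistic W = min(W+, W-) = 12.
Step 5: Ties in |d|, so use the tie-corrected normal approximation.
        E[W] = n(n+1)/4 = 7*8/4 = 14.
        Tie groups: |d|=5 (t=3); sum(t^3 - t) = 24.
        Var[W] = n(n+1)(2n+1)/24 - sum(t^3-t)/48 = 840/24 - 24/48 = 34.5.
        z = (W - E[W]) / sqrt(Var[W]) = (12 - 14) / 5.8737 = -0.3405.
        Two-sided p = 2*Phi(z) = 0.733478.
Step 6: alpha = 0.05. fail to reject H0.

W+ = 16, W- = 12, W = min = 12, p = 0.733478, fail to reject H0.
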